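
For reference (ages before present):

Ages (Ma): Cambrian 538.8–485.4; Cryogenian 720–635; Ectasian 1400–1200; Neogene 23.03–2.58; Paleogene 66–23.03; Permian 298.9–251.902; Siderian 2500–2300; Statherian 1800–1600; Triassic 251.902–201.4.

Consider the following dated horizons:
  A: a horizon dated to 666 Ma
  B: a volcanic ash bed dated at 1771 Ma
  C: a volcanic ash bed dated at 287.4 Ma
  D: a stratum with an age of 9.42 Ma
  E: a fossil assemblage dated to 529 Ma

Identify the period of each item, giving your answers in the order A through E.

A — Cryogenian; B — Statherian; C — Permian; D — Neogene; E — Cambrian

A: 666 Ma lies in 720–635 Ma, so Cryogenian.
B: 1771 Ma lies in 1800–1600 Ma, so Statherian.
C: 287.4 Ma lies in 298.9–251.902 Ma, so Permian.
D: 9.42 Ma lies in 23.03–2.58 Ma, so Neogene.
E: 529 Ma lies in 538.8–485.4 Ma, so Cambrian.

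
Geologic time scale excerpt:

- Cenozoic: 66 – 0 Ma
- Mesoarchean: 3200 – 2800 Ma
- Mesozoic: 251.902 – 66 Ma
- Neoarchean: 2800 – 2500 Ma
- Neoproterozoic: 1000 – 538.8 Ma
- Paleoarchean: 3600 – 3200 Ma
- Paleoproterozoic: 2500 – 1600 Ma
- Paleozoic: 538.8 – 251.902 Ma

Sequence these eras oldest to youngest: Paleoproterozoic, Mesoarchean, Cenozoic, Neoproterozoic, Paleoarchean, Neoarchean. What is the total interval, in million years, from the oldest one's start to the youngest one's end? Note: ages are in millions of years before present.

From the excerpt: Paleoproterozoic 2500–1600; Mesoarchean 3200–2800; Cenozoic 66–0; Neoproterozoic 1000–538.8; Paleoarchean 3600–3200; Neoarchean 2800–2500 (Ma).
Larger Ma is earlier, so the oldest is Paleoarchean and the youngest is Cenozoic; oldest to youngest: Paleoarchean, Mesoarchean, Neoarchean, Paleoproterozoic, Neoproterozoic, Cenozoic.
Oldest start 3600 minus youngest end 0 gives 3600 Myr overall.

Paleoarchean, Mesoarchean, Neoarchean, Paleoproterozoic, Neoproterozoic, Cenozoic; total span 3600 Myr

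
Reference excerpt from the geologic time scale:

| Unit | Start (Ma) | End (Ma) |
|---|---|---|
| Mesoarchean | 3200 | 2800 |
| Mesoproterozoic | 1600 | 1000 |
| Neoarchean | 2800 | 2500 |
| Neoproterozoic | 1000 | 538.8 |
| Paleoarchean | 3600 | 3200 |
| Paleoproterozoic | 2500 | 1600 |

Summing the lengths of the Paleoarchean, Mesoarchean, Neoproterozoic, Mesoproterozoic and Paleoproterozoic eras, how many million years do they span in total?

Each duration: Paleoarchean = 400; Mesoarchean = 400; Neoproterozoic = 461.2; Mesoproterozoic = 600; Paleoproterozoic = 900.
Sum: 400 + 400 + 461.2 + 600 + 900 = 2761.2 Myr.

2761.2 million years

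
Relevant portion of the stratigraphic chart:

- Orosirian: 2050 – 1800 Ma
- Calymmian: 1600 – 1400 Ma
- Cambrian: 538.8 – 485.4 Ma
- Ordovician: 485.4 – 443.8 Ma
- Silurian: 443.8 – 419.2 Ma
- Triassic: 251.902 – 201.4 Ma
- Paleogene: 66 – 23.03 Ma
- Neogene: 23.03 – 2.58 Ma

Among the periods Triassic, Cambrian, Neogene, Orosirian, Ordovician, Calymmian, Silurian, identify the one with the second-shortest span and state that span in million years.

Silurian, 24.6 million years

Durations: Triassic 50.502; Cambrian 53.4; Neogene 20.45; Orosirian 250; Ordovician 41.6; Calymmian 200; Silurian 24.6 Myr.
Sorted shortest-first: Neogene (20.45), Silurian (24.6), Ordovician (41.6), Triassic (50.502), Cambrian (53.4), Calymmian (200), Orosirian (250).
The second shortest is Silurian at 24.6 Myr.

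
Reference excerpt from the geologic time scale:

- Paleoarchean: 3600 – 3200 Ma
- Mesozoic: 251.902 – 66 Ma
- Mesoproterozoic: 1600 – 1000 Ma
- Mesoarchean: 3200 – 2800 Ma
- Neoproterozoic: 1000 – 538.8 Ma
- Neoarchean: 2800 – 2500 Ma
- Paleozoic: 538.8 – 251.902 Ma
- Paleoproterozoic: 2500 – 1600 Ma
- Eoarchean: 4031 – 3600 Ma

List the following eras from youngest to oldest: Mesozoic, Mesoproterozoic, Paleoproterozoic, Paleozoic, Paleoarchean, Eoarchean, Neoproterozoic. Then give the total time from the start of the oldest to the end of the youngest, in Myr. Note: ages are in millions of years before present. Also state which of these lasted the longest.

Mesozoic → Paleozoic → Neoproterozoic → Mesoproterozoic → Paleoproterozoic → Paleoarchean → Eoarchean; total span 3965 Myr; longest is Paleoproterozoic

Start ages (Ma): Eoarchean 4031, Paleoarchean 3600, Paleoproterozoic 2500, Mesoproterozoic 1600, Neoproterozoic 1000, Paleozoic 538.8, Mesozoic 251.902.
Ordered youngest to oldest: Mesozoic, Paleozoic, Neoproterozoic, Mesoproterozoic, Paleoproterozoic, Paleoarchean, Eoarchean.
Span = 4031 − 66 = 3965 Myr.
Durations: Paleoarchean 400, Neoproterozoic 461.2, Mesozoic 185.902, Eoarchean 431, Paleozoic 286.898, Mesoproterozoic 600, Paleoproterozoic 900 → longest is Paleoproterozoic (900 Myr).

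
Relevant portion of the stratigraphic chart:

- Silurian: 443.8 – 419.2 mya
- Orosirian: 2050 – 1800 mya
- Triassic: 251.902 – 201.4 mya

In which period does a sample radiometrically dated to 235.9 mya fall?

Triassic

235.9 Ma lies between 251.902 and 201.4 Ma, so it falls in the Triassic.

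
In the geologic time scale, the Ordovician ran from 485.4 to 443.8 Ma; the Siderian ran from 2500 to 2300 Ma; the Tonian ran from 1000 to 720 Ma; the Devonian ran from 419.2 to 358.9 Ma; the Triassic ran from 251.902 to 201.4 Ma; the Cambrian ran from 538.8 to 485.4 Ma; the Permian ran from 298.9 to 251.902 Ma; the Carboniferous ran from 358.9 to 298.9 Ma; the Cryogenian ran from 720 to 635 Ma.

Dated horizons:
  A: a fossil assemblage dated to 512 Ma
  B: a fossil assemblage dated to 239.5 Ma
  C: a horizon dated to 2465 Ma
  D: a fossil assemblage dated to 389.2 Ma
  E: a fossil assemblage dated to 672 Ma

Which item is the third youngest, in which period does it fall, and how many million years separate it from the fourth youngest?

Smaller Ma means younger, so youngest first: B 239.5 < D 389.2 < A 512 < E 672 < C 2465.
Counting 3 along gives A (512 Ma); the excerpt puts that inside the Cambrian, 538.8–485.4 Ma.
Next in line is E (672 Ma), and 672 − 512 = 160 Myr.

A, in the Cambrian; 160 million years to E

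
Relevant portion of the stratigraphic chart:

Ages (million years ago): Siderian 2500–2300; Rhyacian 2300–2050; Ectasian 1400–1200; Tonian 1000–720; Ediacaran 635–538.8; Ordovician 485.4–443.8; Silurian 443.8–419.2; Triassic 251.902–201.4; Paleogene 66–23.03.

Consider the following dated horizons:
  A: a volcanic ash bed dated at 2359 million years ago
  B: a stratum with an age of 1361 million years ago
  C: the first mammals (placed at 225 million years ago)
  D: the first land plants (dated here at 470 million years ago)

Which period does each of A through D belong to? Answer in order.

Match each age against the start–end ranges in the excerpt: A = 2359 Ma → Siderian (2500–2300); B = 1361 Ma → Ectasian (1400–1200); C = 225 Ma → Triassic (251.902–201.4); D = 470 Ma → Ordovician (485.4–443.8).

A — Siderian; B — Ectasian; C — Triassic; D — Ordovician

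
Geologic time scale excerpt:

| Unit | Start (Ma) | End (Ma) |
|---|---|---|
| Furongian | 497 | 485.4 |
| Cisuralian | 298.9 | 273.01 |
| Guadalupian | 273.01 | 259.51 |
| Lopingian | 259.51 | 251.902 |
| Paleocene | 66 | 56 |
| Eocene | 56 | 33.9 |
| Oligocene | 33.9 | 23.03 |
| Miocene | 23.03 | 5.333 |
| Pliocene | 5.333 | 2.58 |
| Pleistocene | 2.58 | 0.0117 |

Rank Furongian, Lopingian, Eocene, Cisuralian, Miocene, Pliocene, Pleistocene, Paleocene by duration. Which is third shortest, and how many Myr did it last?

Durations: Furongian 11.6; Lopingian 7.608; Eocene 22.1; Cisuralian 25.89; Miocene 17.697; Pliocene 2.753; Pleistocene 2.5683; Paleocene 10 Myr.
Sorted shortest-first: Pleistocene (2.5683), Pliocene (2.753), Lopingian (7.608), Paleocene (10), Furongian (11.6), Miocene (17.697), Eocene (22.1), Cisuralian (25.89).
The third shortest is Lopingian at 7.608 Myr.

Lopingian, 7.608 million years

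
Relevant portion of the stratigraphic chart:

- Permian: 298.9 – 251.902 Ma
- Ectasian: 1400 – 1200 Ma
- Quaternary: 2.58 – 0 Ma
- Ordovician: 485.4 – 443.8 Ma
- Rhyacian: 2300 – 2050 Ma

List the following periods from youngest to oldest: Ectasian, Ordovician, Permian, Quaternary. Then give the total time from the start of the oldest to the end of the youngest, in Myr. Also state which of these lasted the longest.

From the excerpt: Ectasian 1400–1200; Ordovician 485.4–443.8; Permian 298.9–251.902; Quaternary 2.58–0 (Ma).
Larger Ma is earlier, so the oldest is Ectasian and the youngest is Quaternary; youngest to oldest: Quaternary, Permian, Ordovician, Ectasian.
Oldest start 1400 minus youngest end 0 gives 1400 Myr overall.
Individual lengths (start − end): Quaternary 2.58; Permian 46.998; Ordovician 41.6; Ectasian 200. The largest is Ectasian at 200 Myr.

Quaternary → Permian → Ordovician → Ectasian; total span 1400 Myr; longest is Ectasian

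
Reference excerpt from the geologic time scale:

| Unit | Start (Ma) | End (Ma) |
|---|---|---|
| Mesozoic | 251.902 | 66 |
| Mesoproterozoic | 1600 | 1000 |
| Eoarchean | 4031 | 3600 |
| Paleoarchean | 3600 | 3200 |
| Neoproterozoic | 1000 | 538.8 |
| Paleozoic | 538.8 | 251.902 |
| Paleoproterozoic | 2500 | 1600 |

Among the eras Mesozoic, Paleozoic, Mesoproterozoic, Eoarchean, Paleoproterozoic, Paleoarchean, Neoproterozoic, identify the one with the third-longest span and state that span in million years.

Start − end for each: Mesozoic 251.902 − 66 = 185.902; Paleozoic 538.8 − 251.902 = 286.898; Mesoproterozoic 1600 − 1000 = 600; Eoarchean 4031 − 3600 = 431; Paleoproterozoic 2500 − 1600 = 900; Paleoarchean 3600 − 3200 = 400; Neoproterozoic 1000 − 538.8 = 461.2.
Ranking these from longest: Paleoproterozoic > Mesoproterozoic > Neoproterozoic > Eoarchean > Paleoarchean > Paleozoic > Mesozoic.
Position 3 in that ranking is Neoproterozoic, which lasted 461.2 Myr.

Neoproterozoic, 461.2 million years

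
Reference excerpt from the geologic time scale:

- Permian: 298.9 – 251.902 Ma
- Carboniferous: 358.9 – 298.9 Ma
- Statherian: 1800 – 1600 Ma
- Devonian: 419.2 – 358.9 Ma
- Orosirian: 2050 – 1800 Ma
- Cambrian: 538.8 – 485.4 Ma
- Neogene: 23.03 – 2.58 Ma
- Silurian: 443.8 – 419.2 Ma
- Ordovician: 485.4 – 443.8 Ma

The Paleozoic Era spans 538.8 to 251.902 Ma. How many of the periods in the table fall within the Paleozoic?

6

Periods inside 538.8–251.902 Ma: Cambrian, Ordovician, Silurian, Devonian, Carboniferous, Permian — 6 in total.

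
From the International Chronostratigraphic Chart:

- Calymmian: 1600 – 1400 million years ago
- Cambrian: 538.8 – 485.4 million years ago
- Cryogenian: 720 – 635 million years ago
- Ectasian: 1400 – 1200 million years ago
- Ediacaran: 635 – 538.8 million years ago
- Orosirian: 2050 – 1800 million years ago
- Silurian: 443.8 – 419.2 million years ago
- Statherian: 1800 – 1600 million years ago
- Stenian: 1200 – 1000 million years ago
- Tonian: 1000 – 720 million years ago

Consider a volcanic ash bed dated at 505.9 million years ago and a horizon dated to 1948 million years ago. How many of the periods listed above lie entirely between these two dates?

7

The older date is 1948 Ma and the younger is 505.9 Ma.
Periods with start < 1948 and end > 505.9 Ma: Statherian (1800–1600), Calymmian (1600–1400), Ectasian (1400–1200), Stenian (1200–1000), Tonian (1000–720), Cryogenian (720–635), Ediacaran (635–538.8).
That is 7 complete periods.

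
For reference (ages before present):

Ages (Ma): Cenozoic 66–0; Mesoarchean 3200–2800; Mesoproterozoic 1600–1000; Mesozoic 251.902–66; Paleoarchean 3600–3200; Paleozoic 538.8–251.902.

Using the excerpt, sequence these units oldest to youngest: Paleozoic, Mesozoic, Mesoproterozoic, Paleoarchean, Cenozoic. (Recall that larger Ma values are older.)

Read off each span (Ma): Paleozoic 538.8–251.902; Mesozoic 251.902–66; Mesoproterozoic 1600–1000; Paleoarchean 3600–3200; Cenozoic 66–0.
Larger Ma is older, so oldest→youngest is Paleoarchean, Mesoproterozoic, Paleozoic, Mesozoic, Cenozoic.

Paleoarchean, then Mesoproterozoic, then Paleozoic, then Mesozoic, then Cenozoic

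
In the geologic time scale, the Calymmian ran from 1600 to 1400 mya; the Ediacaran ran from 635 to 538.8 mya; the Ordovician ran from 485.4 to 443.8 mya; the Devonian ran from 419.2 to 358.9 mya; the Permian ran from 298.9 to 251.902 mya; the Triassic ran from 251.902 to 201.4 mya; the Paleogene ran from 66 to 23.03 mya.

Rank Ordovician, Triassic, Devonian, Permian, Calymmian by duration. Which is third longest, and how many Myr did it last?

Start − end for each: Ordovician 485.4 − 443.8 = 41.6; Triassic 251.902 − 201.4 = 50.502; Devonian 419.2 − 358.9 = 60.3; Permian 298.9 − 251.902 = 46.998; Calymmian 1600 − 1400 = 200.
Ranking these from longest: Calymmian > Devonian > Triassic > Permian > Ordovician.
Position 3 in that ranking is Triassic, which lasted 50.502 Myr.

Triassic, 50.502 million years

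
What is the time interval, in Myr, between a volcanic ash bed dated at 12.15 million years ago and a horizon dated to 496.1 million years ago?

483.95 million years

496.1 − 12.15 = 483.95 million years.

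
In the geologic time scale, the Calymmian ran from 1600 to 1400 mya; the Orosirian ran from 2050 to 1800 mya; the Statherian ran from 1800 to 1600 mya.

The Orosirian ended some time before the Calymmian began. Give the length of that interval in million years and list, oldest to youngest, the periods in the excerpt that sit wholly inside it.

200 million years; Statherian

The Orosirian closes at 1800 Ma and the Calymmian opens at 1600 Ma, so the interval is 1800 − 1600 = 200 Myr.
A period fits inside if it starts at or after 1800 Ma and ends at or before 1600 Ma; oldest first that gives Statherian.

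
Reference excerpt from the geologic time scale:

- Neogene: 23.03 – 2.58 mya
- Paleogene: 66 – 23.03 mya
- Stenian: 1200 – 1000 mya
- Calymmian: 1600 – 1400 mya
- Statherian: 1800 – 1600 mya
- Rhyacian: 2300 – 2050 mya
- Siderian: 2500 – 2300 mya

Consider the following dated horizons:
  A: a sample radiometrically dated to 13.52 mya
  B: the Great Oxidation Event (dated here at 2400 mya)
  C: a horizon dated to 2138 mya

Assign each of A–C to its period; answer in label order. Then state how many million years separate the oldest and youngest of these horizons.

A — Neogene; B — Siderian; C — Rhyacian; span 2386.48 million years

Match each age against the start–end ranges in the excerpt: A = 13.52 Ma → Neogene (23.03–2.58); B = 2400 Ma → Siderian (2500–2300); C = 2138 Ma → Rhyacian (2300–2050).
The largest age is 2400 Ma and the smallest is 13.52 Ma; their difference is 2386.48 Myr.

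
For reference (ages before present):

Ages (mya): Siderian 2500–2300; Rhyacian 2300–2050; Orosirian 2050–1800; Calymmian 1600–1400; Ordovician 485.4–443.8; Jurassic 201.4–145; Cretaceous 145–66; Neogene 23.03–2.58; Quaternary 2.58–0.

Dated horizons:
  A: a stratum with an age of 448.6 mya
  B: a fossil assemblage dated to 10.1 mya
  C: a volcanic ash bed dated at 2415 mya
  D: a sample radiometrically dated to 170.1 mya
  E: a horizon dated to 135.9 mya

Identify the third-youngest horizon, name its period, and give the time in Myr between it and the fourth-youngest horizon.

D, in the Jurassic; 278.5 million years to A

Sorted youngest-first by Ma: B (10.1), E (135.9), D (170.1), A (448.6), C (2415).
The third youngest is D at 170.1 Ma, which lies in 201.4–145 Ma: the Jurassic.
The fourth youngest is A at 448.6 Ma; separation = |170.1 − 448.6| = 278.5 Myr.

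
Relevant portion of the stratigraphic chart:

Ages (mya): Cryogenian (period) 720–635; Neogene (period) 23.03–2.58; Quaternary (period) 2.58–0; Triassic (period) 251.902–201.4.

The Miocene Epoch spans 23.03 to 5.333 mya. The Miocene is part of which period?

Neogene

The Miocene (23.03–5.333 Ma) lies entirely within 23.03–2.58 Ma, the Neogene Period.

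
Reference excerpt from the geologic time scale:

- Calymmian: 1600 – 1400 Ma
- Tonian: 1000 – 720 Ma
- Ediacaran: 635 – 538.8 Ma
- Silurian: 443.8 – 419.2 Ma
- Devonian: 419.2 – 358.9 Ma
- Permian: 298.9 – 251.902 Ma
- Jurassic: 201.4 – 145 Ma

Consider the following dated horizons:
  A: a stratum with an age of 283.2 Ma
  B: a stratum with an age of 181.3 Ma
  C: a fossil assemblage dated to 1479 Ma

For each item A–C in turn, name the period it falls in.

A — Permian; B — Jurassic; C — Calymmian

A: 283.2 Ma lies in 298.9–251.902 Ma, so Permian.
B: 181.3 Ma lies in 201.4–145 Ma, so Jurassic.
C: 1479 Ma lies in 1600–1400 Ma, so Calymmian.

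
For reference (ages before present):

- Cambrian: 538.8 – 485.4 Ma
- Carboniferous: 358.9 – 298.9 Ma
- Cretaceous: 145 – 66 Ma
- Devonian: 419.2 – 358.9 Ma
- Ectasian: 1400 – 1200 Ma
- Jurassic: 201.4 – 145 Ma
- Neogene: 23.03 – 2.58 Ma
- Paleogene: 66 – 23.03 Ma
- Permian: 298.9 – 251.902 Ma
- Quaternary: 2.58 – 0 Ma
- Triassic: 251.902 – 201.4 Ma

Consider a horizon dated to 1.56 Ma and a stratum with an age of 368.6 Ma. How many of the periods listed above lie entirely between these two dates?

The older date is 368.6 Ma and the younger is 1.56 Ma.
Periods with start < 368.6 and end > 1.56 Ma: Carboniferous (358.9–298.9), Permian (298.9–251.902), Triassic (251.902–201.4), Jurassic (201.4–145), Cretaceous (145–66), Paleogene (66–23.03), Neogene (23.03–2.58).
That is 7 complete periods.

7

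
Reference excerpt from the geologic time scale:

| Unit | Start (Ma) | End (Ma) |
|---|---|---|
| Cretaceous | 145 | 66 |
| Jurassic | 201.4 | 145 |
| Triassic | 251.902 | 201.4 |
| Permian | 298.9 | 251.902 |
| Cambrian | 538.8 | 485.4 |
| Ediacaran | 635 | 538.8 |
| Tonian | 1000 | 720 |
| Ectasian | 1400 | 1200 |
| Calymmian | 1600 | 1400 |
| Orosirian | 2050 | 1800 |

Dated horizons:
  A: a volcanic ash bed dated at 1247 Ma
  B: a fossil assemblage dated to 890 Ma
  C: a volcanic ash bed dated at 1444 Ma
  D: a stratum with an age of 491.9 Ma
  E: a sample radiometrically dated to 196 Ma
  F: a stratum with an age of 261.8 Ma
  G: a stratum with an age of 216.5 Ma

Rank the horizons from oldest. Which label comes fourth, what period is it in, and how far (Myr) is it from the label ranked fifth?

D, in the Cambrian; 230.1 million years to F

Larger Ma means older, so oldest first: C 1444 > A 1247 > B 890 > D 491.9 > F 261.8 > G 216.5 > E 196.
Counting 4 along gives D (491.9 Ma); the excerpt puts that inside the Cambrian, 538.8–485.4 Ma.
Next in line is F (261.8 Ma), and 491.9 − 261.8 = 230.1 Myr.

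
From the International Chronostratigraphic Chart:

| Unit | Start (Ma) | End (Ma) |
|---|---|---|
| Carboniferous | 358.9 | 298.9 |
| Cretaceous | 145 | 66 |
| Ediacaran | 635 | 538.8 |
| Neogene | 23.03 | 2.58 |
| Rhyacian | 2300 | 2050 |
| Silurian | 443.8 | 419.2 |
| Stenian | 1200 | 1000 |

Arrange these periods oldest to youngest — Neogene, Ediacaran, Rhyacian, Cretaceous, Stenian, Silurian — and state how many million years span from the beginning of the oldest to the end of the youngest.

Rhyacian → Stenian → Ediacaran → Silurian → Cretaceous → Neogene; total span 2297.42 Myr

From the excerpt: Neogene 23.03–2.58; Ediacaran 635–538.8; Rhyacian 2300–2050; Cretaceous 145–66; Stenian 1200–1000; Silurian 443.8–419.2 (Ma).
Larger Ma is earlier, so the oldest is Rhyacian and the youngest is Neogene; oldest to youngest: Rhyacian, Stenian, Ediacaran, Silurian, Cretaceous, Neogene.
Oldest start 2300 minus youngest end 2.58 gives 2297.42 Myr overall.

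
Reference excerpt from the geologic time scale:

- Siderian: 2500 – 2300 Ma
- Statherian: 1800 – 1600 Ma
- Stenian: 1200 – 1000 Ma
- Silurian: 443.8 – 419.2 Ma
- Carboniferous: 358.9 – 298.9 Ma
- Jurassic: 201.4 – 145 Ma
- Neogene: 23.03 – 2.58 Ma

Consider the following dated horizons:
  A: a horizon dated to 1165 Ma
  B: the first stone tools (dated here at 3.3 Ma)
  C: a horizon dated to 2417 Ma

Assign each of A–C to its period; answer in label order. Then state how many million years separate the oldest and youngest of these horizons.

Match each age against the start–end ranges in the excerpt: A = 1165 Ma → Stenian (1200–1000); B = 3.3 Ma → Neogene (23.03–2.58); C = 2417 Ma → Siderian (2500–2300).
The largest age is 2417 Ma and the smallest is 3.3 Ma; their difference is 2413.7 Myr.

A — Stenian; B — Neogene; C — Siderian; span 2413.7 million years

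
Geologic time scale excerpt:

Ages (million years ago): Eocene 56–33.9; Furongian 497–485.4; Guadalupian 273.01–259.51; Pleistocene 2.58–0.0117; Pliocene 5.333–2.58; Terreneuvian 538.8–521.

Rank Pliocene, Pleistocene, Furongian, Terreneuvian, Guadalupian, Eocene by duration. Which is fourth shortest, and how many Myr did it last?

Guadalupian, 13.5 million years

Durations: Pliocene 2.753; Pleistocene 2.5683; Furongian 11.6; Terreneuvian 17.8; Guadalupian 13.5; Eocene 22.1 Myr.
Sorted shortest-first: Pleistocene (2.5683), Pliocene (2.753), Furongian (11.6), Guadalupian (13.5), Terreneuvian (17.8), Eocene (22.1).
The fourth shortest is Guadalupian at 13.5 Myr.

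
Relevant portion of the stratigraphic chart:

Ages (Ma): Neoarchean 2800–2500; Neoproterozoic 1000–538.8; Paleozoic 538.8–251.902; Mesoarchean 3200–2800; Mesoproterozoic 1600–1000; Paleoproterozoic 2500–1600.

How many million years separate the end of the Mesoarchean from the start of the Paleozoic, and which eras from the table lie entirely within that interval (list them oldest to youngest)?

2261.2 million years; Neoarchean, Paleoproterozoic, Mesoproterozoic, Neoproterozoic

End of Mesoarchean = 2800 Ma; start of Paleozoic = 538.8 Ma.
Gap = 2800 − 538.8 = 2261.2 Myr.
Eras wholly inside 2800–538.8 Ma: Neoarchean (2800–2500), Paleoproterozoic (2500–1600), Mesoproterozoic (1600–1000), Neoproterozoic (1000–538.8).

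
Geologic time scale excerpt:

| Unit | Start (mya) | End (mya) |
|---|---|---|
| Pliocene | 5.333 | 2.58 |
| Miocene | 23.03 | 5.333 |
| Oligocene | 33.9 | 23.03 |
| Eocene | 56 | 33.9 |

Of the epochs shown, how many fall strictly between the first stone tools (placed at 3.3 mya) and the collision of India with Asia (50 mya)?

50 Ma sits inside the Eocene (56–33.9) and 3.3 Ma inside the Pliocene (5.333–2.58); neither of those is wholly between the two dates.
The listed epochs lying completely between them are Oligocene, Miocene — 2 in all.

2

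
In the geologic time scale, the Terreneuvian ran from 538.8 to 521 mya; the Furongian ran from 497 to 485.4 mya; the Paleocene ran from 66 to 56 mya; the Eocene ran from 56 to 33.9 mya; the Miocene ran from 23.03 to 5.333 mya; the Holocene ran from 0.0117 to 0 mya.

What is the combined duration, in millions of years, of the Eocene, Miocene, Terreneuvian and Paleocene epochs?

67.597 million years

Each duration: Eocene = 22.1; Miocene = 17.697; Terreneuvian = 17.8; Paleocene = 10.
Sum: 22.1 + 17.697 + 17.8 + 10 = 67.597 Myr.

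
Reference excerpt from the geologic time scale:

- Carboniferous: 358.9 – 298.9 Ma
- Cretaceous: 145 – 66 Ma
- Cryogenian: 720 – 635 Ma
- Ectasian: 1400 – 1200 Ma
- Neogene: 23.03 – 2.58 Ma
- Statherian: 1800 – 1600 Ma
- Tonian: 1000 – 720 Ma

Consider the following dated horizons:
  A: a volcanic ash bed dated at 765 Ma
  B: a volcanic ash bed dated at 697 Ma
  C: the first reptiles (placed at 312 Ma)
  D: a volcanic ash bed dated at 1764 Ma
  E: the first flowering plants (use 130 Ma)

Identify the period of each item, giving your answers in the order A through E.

A — Tonian; B — Cryogenian; C — Carboniferous; D — Statherian; E — Cretaceous

Match each age against the start–end ranges in the excerpt: A = 765 Ma → Tonian (1000–720); B = 697 Ma → Cryogenian (720–635); C = 312 Ma → Carboniferous (358.9–298.9); D = 1764 Ma → Statherian (1800–1600); E = 130 Ma → Cretaceous (145–66).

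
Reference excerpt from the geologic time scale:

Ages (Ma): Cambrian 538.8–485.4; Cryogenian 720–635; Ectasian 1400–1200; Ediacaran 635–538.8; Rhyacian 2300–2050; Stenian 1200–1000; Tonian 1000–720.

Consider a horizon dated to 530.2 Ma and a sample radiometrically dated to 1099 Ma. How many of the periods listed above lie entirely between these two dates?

1099 Ma sits inside the Stenian (1200–1000) and 530.2 Ma inside the Cambrian (538.8–485.4); neither of those is wholly between the two dates.
The listed periods lying completely between them are Tonian, Cryogenian, Ediacaran — 3 in all.

3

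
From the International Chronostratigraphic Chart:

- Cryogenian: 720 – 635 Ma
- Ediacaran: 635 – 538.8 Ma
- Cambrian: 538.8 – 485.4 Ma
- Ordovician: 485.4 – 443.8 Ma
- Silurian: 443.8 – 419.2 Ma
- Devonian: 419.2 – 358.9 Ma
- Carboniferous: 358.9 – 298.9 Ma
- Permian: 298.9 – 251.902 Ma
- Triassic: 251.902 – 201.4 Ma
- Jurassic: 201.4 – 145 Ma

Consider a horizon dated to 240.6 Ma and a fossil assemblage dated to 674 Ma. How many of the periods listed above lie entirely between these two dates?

7

The older date is 674 Ma and the younger is 240.6 Ma.
Periods with start < 674 and end > 240.6 Ma: Ediacaran (635–538.8), Cambrian (538.8–485.4), Ordovician (485.4–443.8), Silurian (443.8–419.2), Devonian (419.2–358.9), Carboniferous (358.9–298.9), Permian (298.9–251.902).
That is 7 complete periods.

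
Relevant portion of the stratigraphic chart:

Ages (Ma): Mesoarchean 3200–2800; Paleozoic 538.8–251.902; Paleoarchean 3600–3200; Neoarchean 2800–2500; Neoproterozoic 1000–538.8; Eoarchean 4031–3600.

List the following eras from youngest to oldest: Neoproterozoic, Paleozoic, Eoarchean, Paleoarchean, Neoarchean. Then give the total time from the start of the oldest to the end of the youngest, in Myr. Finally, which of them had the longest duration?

Paleozoic, Neoproterozoic, Neoarchean, Paleoarchean, Eoarchean; total span 3779.098 Myr; longest is Neoproterozoic

Start ages (Ma): Eoarchean 4031, Paleoarchean 3600, Neoarchean 2800, Neoproterozoic 1000, Paleozoic 538.8.
Ordered youngest to oldest: Paleozoic, Neoproterozoic, Neoarchean, Paleoarchean, Eoarchean.
Span = 4031 − 251.902 = 3779.098 Myr.
Durations: Eoarchean 431, Neoarchean 300, Paleoarchean 400, Neoproterozoic 461.2, Paleozoic 286.898 → longest is Neoproterozoic (461.2 Myr).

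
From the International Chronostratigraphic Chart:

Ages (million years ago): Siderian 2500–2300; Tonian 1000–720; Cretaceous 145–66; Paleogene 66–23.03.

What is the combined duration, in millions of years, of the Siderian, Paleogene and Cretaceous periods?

Each duration: Siderian = 200; Paleogene = 42.97; Cretaceous = 79.
Sum: 200 + 42.97 + 79 = 321.97 Myr.

321.97 million years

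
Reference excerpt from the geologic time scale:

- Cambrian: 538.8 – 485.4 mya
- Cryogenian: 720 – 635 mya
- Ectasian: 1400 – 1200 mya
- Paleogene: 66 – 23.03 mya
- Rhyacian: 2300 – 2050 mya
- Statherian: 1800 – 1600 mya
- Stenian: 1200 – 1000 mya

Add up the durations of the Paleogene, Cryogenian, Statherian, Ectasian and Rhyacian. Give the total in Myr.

Each duration: Paleogene = 42.97; Cryogenian = 85; Statherian = 200; Ectasian = 200; Rhyacian = 250.
Sum: 42.97 + 85 + 200 + 200 + 250 = 777.97 Myr.

777.97 million years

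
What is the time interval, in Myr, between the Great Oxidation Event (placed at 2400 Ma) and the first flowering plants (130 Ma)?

2400 − 130 = 2270 million years.

2270 million years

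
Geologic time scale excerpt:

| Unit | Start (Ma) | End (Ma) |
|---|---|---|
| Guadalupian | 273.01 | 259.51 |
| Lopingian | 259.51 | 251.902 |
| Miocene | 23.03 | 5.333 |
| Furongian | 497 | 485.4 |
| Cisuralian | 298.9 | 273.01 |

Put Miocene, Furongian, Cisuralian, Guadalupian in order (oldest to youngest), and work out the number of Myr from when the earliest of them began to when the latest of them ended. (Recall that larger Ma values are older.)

From the excerpt: Miocene 23.03–5.333; Furongian 497–485.4; Cisuralian 298.9–273.01; Guadalupian 273.01–259.51 (Ma).
Larger Ma is earlier, so the oldest is Furongian and the youngest is Miocene; oldest to youngest: Furongian, Cisuralian, Guadalupian, Miocene.
Oldest start 497 minus youngest end 5.333 gives 491.667 Myr overall.

Furongian, Cisuralian, Guadalupian, Miocene; total span 491.667 Myr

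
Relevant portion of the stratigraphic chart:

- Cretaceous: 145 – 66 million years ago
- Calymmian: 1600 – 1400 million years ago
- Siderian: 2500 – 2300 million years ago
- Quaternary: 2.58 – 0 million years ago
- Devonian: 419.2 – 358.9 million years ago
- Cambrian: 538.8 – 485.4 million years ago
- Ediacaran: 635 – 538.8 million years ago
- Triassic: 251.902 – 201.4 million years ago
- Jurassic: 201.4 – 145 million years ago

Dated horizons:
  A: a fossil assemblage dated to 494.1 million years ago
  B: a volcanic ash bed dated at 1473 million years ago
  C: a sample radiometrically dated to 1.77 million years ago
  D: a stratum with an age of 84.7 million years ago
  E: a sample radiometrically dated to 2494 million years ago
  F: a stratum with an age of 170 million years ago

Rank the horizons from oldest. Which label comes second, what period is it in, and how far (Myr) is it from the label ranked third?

B, in the Calymmian; 978.9 million years to A

Sorted oldest-first by Ma: E (2494), B (1473), A (494.1), F (170), D (84.7), C (1.77).
The second oldest is B at 1473 Ma, which lies in 1600–1400 Ma: the Calymmian.
The third oldest is A at 494.1 Ma; separation = |1473 − 494.1| = 978.9 Myr.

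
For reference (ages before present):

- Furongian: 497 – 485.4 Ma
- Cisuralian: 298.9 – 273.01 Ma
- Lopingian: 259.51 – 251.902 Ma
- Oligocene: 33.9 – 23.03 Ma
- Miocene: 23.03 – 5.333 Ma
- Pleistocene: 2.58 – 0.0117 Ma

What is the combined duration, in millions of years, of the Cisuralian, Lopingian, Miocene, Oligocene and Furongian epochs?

73.665 million years

Each duration: Cisuralian = 25.89; Lopingian = 7.608; Miocene = 17.697; Oligocene = 10.87; Furongian = 11.6.
Sum: 25.89 + 7.608 + 17.697 + 10.87 + 11.6 = 73.665 Myr.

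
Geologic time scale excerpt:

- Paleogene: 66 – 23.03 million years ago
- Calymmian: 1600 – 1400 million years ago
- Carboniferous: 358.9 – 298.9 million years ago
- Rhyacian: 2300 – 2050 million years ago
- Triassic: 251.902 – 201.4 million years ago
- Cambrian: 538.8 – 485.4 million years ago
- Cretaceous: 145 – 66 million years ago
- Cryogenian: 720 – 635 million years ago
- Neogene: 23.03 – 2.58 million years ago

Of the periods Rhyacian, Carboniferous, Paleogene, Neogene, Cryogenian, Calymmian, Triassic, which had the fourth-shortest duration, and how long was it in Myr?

Start − end for each: Rhyacian 2300 − 2050 = 250; Carboniferous 358.9 − 298.9 = 60; Paleogene 66 − 23.03 = 42.97; Neogene 23.03 − 2.58 = 20.45; Cryogenian 720 − 635 = 85; Calymmian 1600 − 1400 = 200; Triassic 251.902 − 201.4 = 50.502.
Ranking these from shortest: Neogene < Paleogene < Triassic < Carboniferous < Cryogenian < Calymmian < Rhyacian.
Position 4 in that ranking is Carboniferous, which lasted 60 Myr.

Carboniferous, 60 million years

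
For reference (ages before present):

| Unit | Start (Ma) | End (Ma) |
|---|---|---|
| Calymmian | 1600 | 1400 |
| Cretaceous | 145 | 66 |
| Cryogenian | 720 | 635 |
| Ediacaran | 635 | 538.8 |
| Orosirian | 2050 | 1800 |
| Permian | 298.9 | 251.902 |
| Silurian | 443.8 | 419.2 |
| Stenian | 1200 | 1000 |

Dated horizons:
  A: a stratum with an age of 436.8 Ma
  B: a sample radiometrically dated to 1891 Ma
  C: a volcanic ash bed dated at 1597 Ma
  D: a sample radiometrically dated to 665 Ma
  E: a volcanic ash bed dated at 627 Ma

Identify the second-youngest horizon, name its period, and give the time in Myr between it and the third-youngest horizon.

E, in the Ediacaran; 38 million years to D

Smaller Ma means younger, so youngest first: A 436.8 < E 627 < D 665 < C 1597 < B 1891.
Counting 2 along gives E (627 Ma); the excerpt puts that inside the Ediacaran, 635–538.8 Ma.
Next in line is D (665 Ma), and 665 − 627 = 38 Myr.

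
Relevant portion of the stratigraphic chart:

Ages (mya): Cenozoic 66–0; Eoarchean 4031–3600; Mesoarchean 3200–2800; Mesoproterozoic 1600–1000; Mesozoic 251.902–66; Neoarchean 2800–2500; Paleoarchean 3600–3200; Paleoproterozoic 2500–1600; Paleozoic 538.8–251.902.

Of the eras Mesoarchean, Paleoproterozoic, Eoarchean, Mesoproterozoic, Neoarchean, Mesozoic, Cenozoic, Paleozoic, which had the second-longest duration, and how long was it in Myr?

Start − end for each: Mesoarchean 3200 − 2800 = 400; Paleoproterozoic 2500 − 1600 = 900; Eoarchean 4031 − 3600 = 431; Mesoproterozoic 1600 − 1000 = 600; Neoarchean 2800 − 2500 = 300; Mesozoic 251.902 − 66 = 185.902; Cenozoic 66 − 0 = 66; Paleozoic 538.8 − 251.902 = 286.898.
Ranking these from longest: Paleoproterozoic > Mesoproterozoic > Eoarchean > Mesoarchean > Neoarchean > Paleozoic > Mesozoic > Cenozoic.
Position 2 in that ranking is Mesoproterozoic, which lasted 600 Myr.

Mesoproterozoic, 600 million years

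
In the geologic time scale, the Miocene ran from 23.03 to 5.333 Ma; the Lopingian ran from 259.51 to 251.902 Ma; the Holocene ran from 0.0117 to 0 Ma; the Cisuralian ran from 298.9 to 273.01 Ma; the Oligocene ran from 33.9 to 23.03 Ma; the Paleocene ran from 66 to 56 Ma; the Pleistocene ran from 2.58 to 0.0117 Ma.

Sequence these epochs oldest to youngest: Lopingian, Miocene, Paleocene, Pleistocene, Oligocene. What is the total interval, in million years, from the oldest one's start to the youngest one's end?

From the excerpt: Lopingian 259.51–251.902; Miocene 23.03–5.333; Paleocene 66–56; Pleistocene 2.58–0.0117; Oligocene 33.9–23.03 (Ma).
Larger Ma is earlier, so the oldest is Lopingian and the youngest is Pleistocene; oldest to youngest: Lopingian, Paleocene, Oligocene, Miocene, Pleistocene.
Oldest start 259.51 minus youngest end 0.0117 gives 259.4983 Myr overall.

Lopingian, Paleocene, Oligocene, Miocene, Pleistocene; total span 259.4983 Myr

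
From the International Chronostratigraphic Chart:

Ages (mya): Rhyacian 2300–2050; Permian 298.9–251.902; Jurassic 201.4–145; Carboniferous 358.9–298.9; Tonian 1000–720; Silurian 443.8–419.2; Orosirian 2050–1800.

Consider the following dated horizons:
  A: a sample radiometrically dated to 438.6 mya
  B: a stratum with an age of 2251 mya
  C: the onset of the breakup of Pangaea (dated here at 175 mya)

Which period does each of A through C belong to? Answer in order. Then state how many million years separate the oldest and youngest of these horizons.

Match each age against the start–end ranges in the excerpt: A = 438.6 Ma → Silurian (443.8–419.2); B = 2251 Ma → Rhyacian (2300–2050); C = 175 Ma → Jurassic (201.4–145).
The largest age is 2251 Ma and the smallest is 175 Ma; their difference is 2076 Myr.

A — Silurian; B — Rhyacian; C — Jurassic; span 2076 million years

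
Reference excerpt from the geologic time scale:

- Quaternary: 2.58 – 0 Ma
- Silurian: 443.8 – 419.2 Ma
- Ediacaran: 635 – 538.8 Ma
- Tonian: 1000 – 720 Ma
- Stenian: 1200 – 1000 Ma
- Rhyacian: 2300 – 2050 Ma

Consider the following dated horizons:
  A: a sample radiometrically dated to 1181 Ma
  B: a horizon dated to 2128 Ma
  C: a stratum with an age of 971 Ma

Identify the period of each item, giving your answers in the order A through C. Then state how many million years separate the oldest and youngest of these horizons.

A — Stenian; B — Rhyacian; C — Tonian; span 1157 million years

A: 1181 Ma lies in 1200–1000 Ma, so Stenian.
B: 2128 Ma lies in 2300–2050 Ma, so Rhyacian.
C: 971 Ma lies in 1000–720 Ma, so Tonian.
Oldest = 2128 Ma, youngest = 971 Ma → span 1157 Myr.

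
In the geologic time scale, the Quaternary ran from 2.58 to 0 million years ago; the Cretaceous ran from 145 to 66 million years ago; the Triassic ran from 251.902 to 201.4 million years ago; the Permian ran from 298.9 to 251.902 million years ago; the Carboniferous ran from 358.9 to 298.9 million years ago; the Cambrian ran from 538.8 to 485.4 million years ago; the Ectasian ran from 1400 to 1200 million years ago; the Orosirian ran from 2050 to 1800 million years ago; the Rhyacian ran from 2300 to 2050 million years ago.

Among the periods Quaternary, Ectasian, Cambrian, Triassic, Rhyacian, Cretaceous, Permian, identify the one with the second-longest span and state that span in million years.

Start − end for each: Quaternary 2.58 − 0 = 2.58; Ectasian 1400 − 1200 = 200; Cambrian 538.8 − 485.4 = 53.4; Triassic 251.902 − 201.4 = 50.502; Rhyacian 2300 − 2050 = 250; Cretaceous 145 − 66 = 79; Permian 298.9 − 251.902 = 46.998.
Ranking these from longest: Rhyacian > Ectasian > Cretaceous > Cambrian > Triassic > Permian > Quaternary.
Position 2 in that ranking is Ectasian, which lasted 200 Myr.

Ectasian, 200 million years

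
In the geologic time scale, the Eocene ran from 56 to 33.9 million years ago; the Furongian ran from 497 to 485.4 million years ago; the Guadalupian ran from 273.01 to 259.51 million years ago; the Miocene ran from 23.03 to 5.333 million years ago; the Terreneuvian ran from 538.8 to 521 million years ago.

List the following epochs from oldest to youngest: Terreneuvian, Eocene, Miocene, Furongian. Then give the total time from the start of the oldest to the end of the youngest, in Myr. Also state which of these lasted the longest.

From the excerpt: Terreneuvian 538.8–521; Eocene 56–33.9; Miocene 23.03–5.333; Furongian 497–485.4 (Ma).
Larger Ma is earlier, so the oldest is Terreneuvian and the youngest is Miocene; oldest to youngest: Terreneuvian, Furongian, Eocene, Miocene.
Oldest start 538.8 minus youngest end 5.333 gives 533.467 Myr overall.
Individual lengths (start − end): Terreneuvian 17.8; Eocene 22.1; Miocene 17.697; Furongian 11.6. The largest is Eocene at 22.1 Myr.

Terreneuvian, Furongian, Eocene, Miocene; total span 533.467 Myr; longest is Eocene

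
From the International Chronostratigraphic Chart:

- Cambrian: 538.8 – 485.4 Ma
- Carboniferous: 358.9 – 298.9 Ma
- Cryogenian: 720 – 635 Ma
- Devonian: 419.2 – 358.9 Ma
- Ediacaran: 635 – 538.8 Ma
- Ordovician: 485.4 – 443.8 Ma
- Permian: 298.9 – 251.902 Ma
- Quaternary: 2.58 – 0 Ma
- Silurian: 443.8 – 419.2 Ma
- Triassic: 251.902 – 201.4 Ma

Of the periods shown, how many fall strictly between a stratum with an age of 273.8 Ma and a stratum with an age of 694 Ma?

6

694 Ma sits inside the Cryogenian (720–635) and 273.8 Ma inside the Permian (298.9–251.902); neither of those is wholly between the two dates.
The listed periods lying completely between them are Ediacaran, Cambrian, Ordovician, Silurian, Devonian, Carboniferous — 6 in all.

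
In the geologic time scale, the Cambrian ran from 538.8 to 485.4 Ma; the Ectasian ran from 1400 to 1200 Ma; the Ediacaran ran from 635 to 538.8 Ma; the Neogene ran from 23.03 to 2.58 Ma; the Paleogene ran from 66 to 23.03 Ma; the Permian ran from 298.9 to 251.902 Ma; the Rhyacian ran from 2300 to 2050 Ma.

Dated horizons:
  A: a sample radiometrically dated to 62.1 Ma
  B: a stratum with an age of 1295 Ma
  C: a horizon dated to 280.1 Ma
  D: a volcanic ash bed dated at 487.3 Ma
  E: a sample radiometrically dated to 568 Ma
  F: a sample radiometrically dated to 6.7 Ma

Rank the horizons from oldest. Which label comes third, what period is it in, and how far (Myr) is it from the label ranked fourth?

Larger Ma means older, so oldest first: B 1295 > E 568 > D 487.3 > C 280.1 > A 62.1 > F 6.7.
Counting 3 along gives D (487.3 Ma); the excerpt puts that inside the Cambrian, 538.8–485.4 Ma.
Next in line is C (280.1 Ma), and 487.3 − 280.1 = 207.2 Myr.

D, in the Cambrian; 207.2 million years to C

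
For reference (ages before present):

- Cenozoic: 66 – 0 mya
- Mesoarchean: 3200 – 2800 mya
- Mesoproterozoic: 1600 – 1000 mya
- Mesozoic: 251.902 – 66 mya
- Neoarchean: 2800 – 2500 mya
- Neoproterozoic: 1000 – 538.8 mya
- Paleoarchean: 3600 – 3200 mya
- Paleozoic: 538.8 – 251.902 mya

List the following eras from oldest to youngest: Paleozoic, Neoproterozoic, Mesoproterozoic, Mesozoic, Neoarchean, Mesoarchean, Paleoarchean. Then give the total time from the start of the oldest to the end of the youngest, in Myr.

From the excerpt: Paleozoic 538.8–251.902; Neoproterozoic 1000–538.8; Mesoproterozoic 1600–1000; Mesozoic 251.902–66; Neoarchean 2800–2500; Mesoarchean 3200–2800; Paleoarchean 3600–3200 (Ma).
Larger Ma is earlier, so the oldest is Paleoarchean and the youngest is Mesozoic; oldest to youngest: Paleoarchean, Mesoarchean, Neoarchean, Mesoproterozoic, Neoproterozoic, Paleozoic, Mesozoic.
Oldest start 3600 minus youngest end 66 gives 3534 Myr overall.

Paleoarchean → Mesoarchean → Neoarchean → Mesoproterozoic → Neoproterozoic → Paleozoic → Mesozoic; total span 3534 Myr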